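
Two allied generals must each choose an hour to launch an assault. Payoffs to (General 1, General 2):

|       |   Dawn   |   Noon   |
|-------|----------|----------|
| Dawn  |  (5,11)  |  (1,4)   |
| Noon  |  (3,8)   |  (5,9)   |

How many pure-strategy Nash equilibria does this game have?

Both Dawn: General 1 gets 5 (best alternative 3); General 2 gets 11 (best alternative 4). Neither deviates — NE.
Both Noon: General 1 gets 5 (best alternative 1); General 2 gets 9 (best alternative 8). Neither deviates — NE.
(Noon, Dawn) is not a NE: General 1 would switch to Dawn (5 > 3).
No other cell survives both best-response checks, so there are 2 pure NE.

2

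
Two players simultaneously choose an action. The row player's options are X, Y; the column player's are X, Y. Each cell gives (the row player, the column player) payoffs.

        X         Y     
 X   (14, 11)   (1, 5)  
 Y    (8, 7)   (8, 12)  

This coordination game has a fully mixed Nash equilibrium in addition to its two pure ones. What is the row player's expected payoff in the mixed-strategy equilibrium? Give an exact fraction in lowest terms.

8

The column player mixes with probability q on X, chosen so the row player is indifferent: 14q + 1(1−q) = 8q + 8(1−q) gives q = 7/13.
The row player's expected payoff (from either row, since indifferent) is 14·7/13 + 1·6/13 = 8.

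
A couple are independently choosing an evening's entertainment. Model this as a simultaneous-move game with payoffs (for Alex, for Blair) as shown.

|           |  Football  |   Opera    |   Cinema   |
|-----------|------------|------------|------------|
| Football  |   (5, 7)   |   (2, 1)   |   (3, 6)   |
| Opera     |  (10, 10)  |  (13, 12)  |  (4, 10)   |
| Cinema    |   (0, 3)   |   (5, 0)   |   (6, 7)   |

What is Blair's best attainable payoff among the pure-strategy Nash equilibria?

12

Both Opera is a pure NE (Alex: 13 ≥ 5; Blair: 12 ≥ 10). Blair gets 12.
Both Cinema is a pure NE (Alex: 6 ≥ 4; Blair: 7 ≥ 3). Blair gets 7.
Every other cell has a profitable deviation for at least one player. Highest of {12, 7} is 12.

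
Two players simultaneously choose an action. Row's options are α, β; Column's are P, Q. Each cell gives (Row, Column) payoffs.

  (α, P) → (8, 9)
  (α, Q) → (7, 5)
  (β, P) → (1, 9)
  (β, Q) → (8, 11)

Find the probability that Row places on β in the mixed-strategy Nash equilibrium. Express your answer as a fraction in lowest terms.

2/3

Row's mix p on α must make Column indifferent between P and Q.
Column's payoff from P: 9p + 9(1−p). From Q: 5p + 11(1−p).
Set equal: 4p = 2(1−p) → p = 2/6 = 1/3.
Probability on β is 1 − 1/3 = 2/3.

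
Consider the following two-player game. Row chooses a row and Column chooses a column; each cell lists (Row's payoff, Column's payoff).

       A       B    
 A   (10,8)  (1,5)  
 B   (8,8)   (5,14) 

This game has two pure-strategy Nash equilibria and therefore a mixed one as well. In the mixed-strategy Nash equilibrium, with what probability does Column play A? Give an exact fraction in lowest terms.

Column's mix q on A must make Row indifferent between A and B.
Row's payoff from A: 10q + 1(1−q). From B: 8q + 5(1−q).
Set equal: 2q = 4(1−q) → q = 4/6 = 2/3.

2/3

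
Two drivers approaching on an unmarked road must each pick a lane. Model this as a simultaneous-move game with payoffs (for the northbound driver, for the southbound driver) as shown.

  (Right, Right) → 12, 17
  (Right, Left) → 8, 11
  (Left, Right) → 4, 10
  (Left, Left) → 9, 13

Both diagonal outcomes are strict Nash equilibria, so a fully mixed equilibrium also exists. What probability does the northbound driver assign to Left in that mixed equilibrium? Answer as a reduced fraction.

The northbound driver's mix p on Right must make the southbound driver indifferent between Right and Left.
The southbound driver's payoff from Right: 17p + 10(1−p). From Left: 11p + 13(1−p).
Set equal: 6p = 3(1−p) → p = 3/9 = 1/3.
Probability on Left is 1 − 1/3 = 2/3.

2/3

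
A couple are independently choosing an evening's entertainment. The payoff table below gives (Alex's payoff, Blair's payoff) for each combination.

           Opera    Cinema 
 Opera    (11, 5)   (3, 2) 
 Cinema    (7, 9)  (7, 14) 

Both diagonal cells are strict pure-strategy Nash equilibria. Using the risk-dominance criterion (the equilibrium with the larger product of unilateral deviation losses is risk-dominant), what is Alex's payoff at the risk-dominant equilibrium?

7

At both Opera: Alex loses 11 − 7 = 4 by deviating; Blair loses 5 − 2 = 3. Product = 4·3 = 12.
At both Cinema: Alex loses 7 − 3 = 4 by deviating; Blair loses 14 − 9 = 5. Product = 4·5 = 20.
20 > 12, so both Cinema is risk-dominant. Alex's payoff there is 7.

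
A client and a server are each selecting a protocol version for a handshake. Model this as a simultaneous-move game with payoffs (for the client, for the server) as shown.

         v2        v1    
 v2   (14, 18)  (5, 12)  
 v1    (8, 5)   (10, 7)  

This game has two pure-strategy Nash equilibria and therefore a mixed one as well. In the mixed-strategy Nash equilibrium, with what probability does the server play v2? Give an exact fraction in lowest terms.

5/11

The server's mix q on v2 must make the client indifferent between v2 and v1.
The client's payoff from v2: 14q + 5(1−q). From v1: 8q + 10(1−q).
Set equal: 6q = 5(1−q) → q = 5/11.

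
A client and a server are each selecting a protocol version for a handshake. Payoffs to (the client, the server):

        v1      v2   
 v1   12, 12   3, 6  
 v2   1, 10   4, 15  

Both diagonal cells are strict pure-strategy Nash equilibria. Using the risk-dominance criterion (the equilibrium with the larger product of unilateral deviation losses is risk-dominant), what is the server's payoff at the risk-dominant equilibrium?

12

At both v1: the client loses 12 − 1 = 11 by deviating; the server loses 12 − 6 = 6. Product = 11·6 = 66.
At both v2: the client loses 4 − 3 = 1 by deviating; the server loses 15 − 10 = 5. Product = 1·5 = 5.
66 > 5, so both v1 is risk-dominant. The server's payoff there is 12.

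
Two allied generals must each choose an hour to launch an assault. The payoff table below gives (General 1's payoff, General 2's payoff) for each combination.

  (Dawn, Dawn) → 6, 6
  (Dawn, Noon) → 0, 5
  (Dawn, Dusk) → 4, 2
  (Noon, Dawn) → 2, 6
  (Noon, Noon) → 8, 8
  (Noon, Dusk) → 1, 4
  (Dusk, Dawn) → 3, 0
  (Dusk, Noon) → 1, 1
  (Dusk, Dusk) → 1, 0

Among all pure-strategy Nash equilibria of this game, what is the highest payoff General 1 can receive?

8

Both Dawn is a pure NE (General 1: 6 ≥ 3; General 2: 6 ≥ 5). General 1 gets 6.
Both Noon is a pure NE (General 1: 8 ≥ 1; General 2: 8 ≥ 6). General 1 gets 8.
Every other cell has a profitable deviation for at least one player. Highest of {6, 8} is 8.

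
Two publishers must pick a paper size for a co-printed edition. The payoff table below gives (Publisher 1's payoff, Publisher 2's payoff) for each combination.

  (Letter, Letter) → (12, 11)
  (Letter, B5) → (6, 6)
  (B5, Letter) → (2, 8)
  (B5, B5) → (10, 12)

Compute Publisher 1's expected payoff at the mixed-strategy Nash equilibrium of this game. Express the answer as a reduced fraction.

54/7

Publisher 2 mixes with probability q on Letter, chosen so Publisher 1 is indifferent: 12q + 6(1−q) = 2q + 10(1−q) gives q = 2/7.
Publisher 1's expected payoff (from either row, since indifferent) is 12·2/7 + 6·5/7 = 54/7.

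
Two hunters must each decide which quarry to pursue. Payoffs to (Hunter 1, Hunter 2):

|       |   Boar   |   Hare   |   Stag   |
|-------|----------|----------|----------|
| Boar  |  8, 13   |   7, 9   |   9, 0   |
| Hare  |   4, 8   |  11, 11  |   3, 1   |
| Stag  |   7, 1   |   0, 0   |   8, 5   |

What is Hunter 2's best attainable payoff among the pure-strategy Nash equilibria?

Both Boar is a pure NE (Hunter 1: 8 ≥ 7; Hunter 2: 13 ≥ 9). Hunter 2 gets 13.
Both Hare is a pure NE (Hunter 1: 11 ≥ 7; Hunter 2: 11 ≥ 8). Hunter 2 gets 11.
Every other cell has a profitable deviation for at least one player. Highest of {13, 11} is 13.

13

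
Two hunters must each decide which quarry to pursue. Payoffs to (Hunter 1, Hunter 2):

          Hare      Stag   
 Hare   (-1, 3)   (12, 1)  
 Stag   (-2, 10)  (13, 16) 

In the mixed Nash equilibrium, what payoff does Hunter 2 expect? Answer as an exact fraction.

19/4

Hunter 1 mixes with probability p on Hare, chosen so Hunter 2 is indifferent: 3p + 10(1−p) = 1p + 16(1−p) gives p = 3/4.
Hunter 2's expected payoff is 3·3/4 + 10·1/4 = 19/4.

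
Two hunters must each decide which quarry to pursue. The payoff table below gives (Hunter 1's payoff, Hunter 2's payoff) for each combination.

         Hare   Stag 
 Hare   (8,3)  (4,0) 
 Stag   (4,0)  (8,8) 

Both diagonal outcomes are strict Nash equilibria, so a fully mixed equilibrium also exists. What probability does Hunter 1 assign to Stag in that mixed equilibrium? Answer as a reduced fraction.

3/11

Hunter 1's mix p on Hare must make Hunter 2 indifferent between Hare and Stag.
Hunter 2's payoff from Hare: 3p + 0(1−p). From Stag: 0p + 8(1−p).
Set equal: 3p = 8(1−p) → p = 8/11.
Probability on Stag is 1 − 8/11 = 3/11.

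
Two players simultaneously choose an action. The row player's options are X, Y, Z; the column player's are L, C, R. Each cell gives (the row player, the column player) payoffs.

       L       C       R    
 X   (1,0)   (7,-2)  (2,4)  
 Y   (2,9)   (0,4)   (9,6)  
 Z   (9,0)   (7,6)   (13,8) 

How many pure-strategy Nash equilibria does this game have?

1

(Z, R): the row player gets 13 (best alternative 9); the column player gets 8 (best alternative 6). Neither deviates — NE.
(Y, C) is not a NE: the row player would switch to X (7 > 0).
No other cell survives both best-response checks, so there is 1 pure NE.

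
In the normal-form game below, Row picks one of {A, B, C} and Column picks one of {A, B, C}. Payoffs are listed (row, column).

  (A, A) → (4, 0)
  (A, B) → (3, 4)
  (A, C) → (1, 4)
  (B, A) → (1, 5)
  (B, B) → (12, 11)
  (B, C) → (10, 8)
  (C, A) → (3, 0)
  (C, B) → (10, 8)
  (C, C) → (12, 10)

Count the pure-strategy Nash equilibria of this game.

Both B: Row gets 12 (best alternative 10); Column gets 11 (best alternative 8). Neither deviates — NE.
Both C: Row gets 12 (best alternative 10); Column gets 10 (best alternative 8). Neither deviates — NE.
Both A is not a NE: Column would switch to B (4 > 0).
No other cell survives both best-response checks, so there are 2 pure NE.

2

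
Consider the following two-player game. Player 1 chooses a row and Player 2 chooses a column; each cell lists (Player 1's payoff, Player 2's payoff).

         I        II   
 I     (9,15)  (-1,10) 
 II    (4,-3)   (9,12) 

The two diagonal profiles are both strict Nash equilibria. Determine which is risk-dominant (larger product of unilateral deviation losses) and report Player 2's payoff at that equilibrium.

12

At both I: Player 1 loses 9 − 4 = 5 by deviating; Player 2 loses 15 − 10 = 5. Product = 5·5 = 25.
At both II: Player 1 loses 9 − (-1) = 10 by deviating; Player 2 loses 12 − (-3) = 15. Product = 10·15 = 150.
150 > 25, so both II is risk-dominant. Player 2's payoff there is 12.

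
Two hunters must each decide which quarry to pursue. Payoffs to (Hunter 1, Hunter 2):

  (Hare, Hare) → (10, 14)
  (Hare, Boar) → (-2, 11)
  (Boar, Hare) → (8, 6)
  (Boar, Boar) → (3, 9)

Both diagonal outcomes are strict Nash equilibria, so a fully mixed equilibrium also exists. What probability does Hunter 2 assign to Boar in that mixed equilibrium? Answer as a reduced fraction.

2/7

Hunter 2's mix q on Hare must make Hunter 1 indifferent between Hare and Boar.
Hunter 1's payoff from Hare: 10q + (-2)(1−q). From Boar: 8q + 3(1−q).
Set equal: 2q = 5(1−q) → q = 5/7.
Probability on Boar is 1 − 5/7 = 2/7.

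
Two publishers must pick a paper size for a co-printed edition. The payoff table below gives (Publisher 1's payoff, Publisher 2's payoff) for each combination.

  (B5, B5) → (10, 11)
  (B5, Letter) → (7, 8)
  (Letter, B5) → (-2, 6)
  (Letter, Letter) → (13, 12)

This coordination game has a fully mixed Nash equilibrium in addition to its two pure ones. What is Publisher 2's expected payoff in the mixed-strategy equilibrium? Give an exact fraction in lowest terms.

Publisher 1 mixes with probability p on B5, chosen so Publisher 2 is indifferent: 11p + 6(1−p) = 8p + 12(1−p) gives p = 2/3.
Publisher 2's expected payoff is 11·2/3 + 6·1/3 = 28/3.

28/3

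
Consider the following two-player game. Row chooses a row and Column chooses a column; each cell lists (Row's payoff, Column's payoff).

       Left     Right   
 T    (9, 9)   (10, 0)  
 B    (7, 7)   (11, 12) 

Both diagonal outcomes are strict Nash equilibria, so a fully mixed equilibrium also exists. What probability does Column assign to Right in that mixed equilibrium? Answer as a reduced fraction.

2/3

Column's mix q on Left must make Row indifferent between T and B.
Row's payoff from T: 9q + 10(1−q). From B: 7q + 11(1−q).
Set equal: 2q = 1(1−q) → q = 1/3.
Probability on Right is 1 − 1/3 = 2/3.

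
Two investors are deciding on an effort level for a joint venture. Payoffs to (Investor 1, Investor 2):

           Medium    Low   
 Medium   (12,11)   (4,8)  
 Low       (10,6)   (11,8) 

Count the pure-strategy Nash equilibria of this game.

2

Both Medium: Investor 1 gets 12 (best alternative 10); Investor 2 gets 11 (best alternative 8). Neither deviates — NE.
Both Low: Investor 1 gets 11 (best alternative 4); Investor 2 gets 8 (best alternative 6). Neither deviates — NE.
(Low, Medium) is not a NE: Investor 1 would switch to Medium (12 > 10).
No other cell survives both best-response checks, so there are 2 pure NE.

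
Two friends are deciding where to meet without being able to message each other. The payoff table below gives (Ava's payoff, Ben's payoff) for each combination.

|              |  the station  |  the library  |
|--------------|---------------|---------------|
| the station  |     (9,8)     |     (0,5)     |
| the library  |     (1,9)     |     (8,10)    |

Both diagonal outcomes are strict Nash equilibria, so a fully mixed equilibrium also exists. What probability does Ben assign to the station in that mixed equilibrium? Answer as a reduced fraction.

1/2

Ben's mix q on the station must make Ava indifferent between the station and the library.
Ava's payoff from the station: 9q + 0(1−q). From the library: 1q + 8(1−q).
Set equal: 8q = 8(1−q) → q = 8/16 = 1/2.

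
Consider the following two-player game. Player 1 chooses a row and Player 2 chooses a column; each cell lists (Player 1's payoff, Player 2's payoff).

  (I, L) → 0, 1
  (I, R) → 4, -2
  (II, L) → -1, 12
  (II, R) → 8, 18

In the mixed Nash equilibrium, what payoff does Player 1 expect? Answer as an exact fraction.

Player 2 mixes with probability q on L, chosen so Player 1 is indifferent: 0q + 4(1−q) = (-1)q + 8(1−q) gives q = 4/5.
Player 1's expected payoff (from either row, since indifferent) is 0·4/5 + 4·1/5 = 4/5.

4/5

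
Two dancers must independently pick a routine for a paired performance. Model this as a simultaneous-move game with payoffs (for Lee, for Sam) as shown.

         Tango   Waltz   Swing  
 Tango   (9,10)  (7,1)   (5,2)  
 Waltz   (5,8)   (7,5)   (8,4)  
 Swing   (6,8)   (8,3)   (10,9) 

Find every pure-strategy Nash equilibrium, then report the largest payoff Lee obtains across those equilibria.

Both Tango is a pure NE (Lee: 9 ≥ 6; Sam: 10 ≥ 2). Lee gets 9.
Both Swing is a pure NE (Lee: 10 ≥ 8; Sam: 9 ≥ 8). Lee gets 10.
Every other cell has a profitable deviation for at least one player. Highest of {9, 10} is 10.

10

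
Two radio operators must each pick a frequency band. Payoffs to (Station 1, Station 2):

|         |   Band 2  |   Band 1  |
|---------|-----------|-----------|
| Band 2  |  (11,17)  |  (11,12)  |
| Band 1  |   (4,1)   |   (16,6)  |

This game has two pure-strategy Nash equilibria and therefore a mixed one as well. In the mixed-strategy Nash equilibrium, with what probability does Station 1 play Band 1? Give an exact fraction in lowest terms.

1/2

Station 1's mix p on Band 2 must make Station 2 indifferent between Band 2 and Band 1.
Station 2's payoff from Band 2: 17p + 1(1−p). From Band 1: 12p + 6(1−p).
Set equal: 5p = 5(1−p) → p = 5/10 = 1/2.
Probability on Band 1 is 1 − 1/2 = 1/2.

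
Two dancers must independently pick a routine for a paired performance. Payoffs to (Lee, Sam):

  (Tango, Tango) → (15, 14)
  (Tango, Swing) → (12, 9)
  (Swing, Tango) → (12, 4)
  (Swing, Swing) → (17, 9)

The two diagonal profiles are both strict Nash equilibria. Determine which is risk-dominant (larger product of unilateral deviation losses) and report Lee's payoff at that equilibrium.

17

At both Tango: Lee loses 15 − 12 = 3 by deviating; Sam loses 14 − 9 = 5. Product = 3·5 = 15.
At both Swing: Lee loses 17 − 12 = 5 by deviating; Sam loses 9 − 4 = 5. Product = 5·5 = 25.
25 > 15, so both Swing is risk-dominant. Lee's payoff there is 17.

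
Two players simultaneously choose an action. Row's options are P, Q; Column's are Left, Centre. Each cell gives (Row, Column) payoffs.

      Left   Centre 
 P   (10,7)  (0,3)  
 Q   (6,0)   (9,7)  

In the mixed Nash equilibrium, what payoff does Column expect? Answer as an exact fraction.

Row mixes with probability p on P, chosen so Column is indifferent: 7p + 0(1−p) = 3p + 7(1−p) gives p = 7/11.
Column's expected payoff is 7·7/11 + 0·4/11 = 49/11.

49/11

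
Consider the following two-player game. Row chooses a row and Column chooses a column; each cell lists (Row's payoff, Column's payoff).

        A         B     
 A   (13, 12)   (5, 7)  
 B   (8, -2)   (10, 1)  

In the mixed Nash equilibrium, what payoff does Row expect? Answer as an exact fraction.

Column mixes with probability q on A, chosen so Row is indifferent: 13q + 5(1−q) = 8q + 10(1−q) gives q = 1/2.
Row's expected payoff (from either row, since indifferent) is 13·1/2 + 5·1/2 = 9.

9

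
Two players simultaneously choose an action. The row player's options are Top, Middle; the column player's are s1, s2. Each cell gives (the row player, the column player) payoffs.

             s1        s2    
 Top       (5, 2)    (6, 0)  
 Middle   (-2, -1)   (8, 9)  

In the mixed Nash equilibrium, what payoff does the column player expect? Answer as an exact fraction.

The row player mixes with probability p on Top, chosen so the column player is indifferent: 2p + (-1)(1−p) = 0p + 9(1−p) gives p = 5/6.
The column player's expected payoff is 2·5/6 + (-1)·1/6 = 3/2.

3/2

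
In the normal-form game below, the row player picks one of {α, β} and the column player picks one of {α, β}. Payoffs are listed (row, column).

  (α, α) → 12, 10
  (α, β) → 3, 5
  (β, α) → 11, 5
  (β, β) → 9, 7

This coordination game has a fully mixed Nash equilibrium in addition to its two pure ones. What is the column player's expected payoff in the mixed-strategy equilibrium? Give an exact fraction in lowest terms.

45/7

The row player mixes with probability p on α, chosen so the column player is indifferent: 10p + 5(1−p) = 5p + 7(1−p) gives p = 2/7.
The column player's expected payoff is 10·2/7 + 5·5/7 = 45/7.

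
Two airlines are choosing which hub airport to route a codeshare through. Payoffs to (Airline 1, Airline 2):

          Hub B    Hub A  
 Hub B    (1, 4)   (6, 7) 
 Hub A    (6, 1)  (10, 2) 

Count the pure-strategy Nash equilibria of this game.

Both Hub A: Airline 1 gets 10 (best alternative 6); Airline 2 gets 2 (best alternative 1). Neither deviates — NE.
Both Hub B is not a NE: Airline 1 would switch to Hub A (6 > 1).
No other cell survives both best-response checks, so there is 1 pure NE.

1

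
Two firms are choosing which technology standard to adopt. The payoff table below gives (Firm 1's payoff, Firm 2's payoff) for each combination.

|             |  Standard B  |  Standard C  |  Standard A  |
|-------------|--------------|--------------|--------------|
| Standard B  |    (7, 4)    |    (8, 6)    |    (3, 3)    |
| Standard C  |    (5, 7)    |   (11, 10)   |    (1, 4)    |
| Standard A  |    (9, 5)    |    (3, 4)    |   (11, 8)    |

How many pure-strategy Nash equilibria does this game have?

Both Standard C: Firm 1 gets 11 (best alternative 8); Firm 2 gets 10 (best alternative 7). Neither deviates — NE.
Both Standard A: Firm 1 gets 11 (best alternative 3); Firm 2 gets 8 (best alternative 5). Neither deviates — NE.
Both Standard B is not a NE: Firm 1 would switch to Standard A (9 > 7).
No other cell survives both best-response checks, so there are 2 pure NE.

2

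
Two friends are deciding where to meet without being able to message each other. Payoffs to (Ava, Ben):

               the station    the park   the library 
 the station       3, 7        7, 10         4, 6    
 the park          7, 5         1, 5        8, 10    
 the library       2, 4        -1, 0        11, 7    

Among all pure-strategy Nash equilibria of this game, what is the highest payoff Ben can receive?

(the station, the park) is a pure NE (Ava: 7 ≥ 1; Ben: 10 ≥ 7). Ben gets 10.
Both the library is a pure NE (Ava: 11 ≥ 8; Ben: 7 ≥ 4). Ben gets 7.
Every other cell has a profitable deviation for at least one player. Highest of {10, 7} is 10.

10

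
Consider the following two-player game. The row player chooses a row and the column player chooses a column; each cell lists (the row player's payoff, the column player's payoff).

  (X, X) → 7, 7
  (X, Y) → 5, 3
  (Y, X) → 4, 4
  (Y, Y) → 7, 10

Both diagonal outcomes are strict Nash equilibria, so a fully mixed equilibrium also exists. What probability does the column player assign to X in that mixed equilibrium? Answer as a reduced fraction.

The column player's mix q on X must make the row player indifferent between X and Y.
The row player's payoff from X: 7q + 5(1−q). From Y: 4q + 7(1−q).
Set equal: 3q = 2(1−q) → q = 2/5.

2/5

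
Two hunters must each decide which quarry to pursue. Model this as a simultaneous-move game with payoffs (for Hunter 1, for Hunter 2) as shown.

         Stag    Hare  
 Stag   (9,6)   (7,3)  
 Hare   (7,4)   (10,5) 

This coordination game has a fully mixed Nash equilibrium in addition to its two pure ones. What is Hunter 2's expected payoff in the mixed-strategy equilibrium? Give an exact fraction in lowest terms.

Hunter 1 mixes with probability p on Stag, chosen so Hunter 2 is indifferent: 6p + 4(1−p) = 3p + 5(1−p) gives p = 1/4.
Hunter 2's expected payoff is 6·1/4 + 4·3/4 = 9/2.

9/2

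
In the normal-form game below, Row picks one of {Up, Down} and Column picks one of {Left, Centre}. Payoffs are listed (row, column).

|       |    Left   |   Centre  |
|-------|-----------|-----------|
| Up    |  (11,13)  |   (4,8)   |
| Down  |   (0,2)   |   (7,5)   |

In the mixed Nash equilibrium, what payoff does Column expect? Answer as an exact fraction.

Row mixes with probability p on Up, chosen so Column is indifferent: 13p + 2(1−p) = 8p + 5(1−p) gives p = 3/8.
Column's expected payoff is 13·3/8 + 2·5/8 = 49/8.

49/8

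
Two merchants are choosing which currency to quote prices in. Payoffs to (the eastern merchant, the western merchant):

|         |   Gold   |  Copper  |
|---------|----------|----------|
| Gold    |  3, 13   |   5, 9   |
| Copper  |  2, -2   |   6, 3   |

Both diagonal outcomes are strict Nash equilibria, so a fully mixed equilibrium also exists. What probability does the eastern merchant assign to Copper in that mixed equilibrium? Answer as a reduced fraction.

The eastern merchant's mix p on Gold must make the western merchant indifferent between Gold and Copper.
The western merchant's payoff from Gold: 13p + (-2)(1−p). From Copper: 9p + 3(1−p).
Set equal: 4p = 5(1−p) → p = 5/9.
Probability on Copper is 1 − 5/9 = 4/9.

4/9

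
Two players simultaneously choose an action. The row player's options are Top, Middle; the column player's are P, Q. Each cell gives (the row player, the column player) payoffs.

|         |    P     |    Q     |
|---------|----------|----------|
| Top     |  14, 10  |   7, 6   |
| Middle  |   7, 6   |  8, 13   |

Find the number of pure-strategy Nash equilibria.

(Top, P): the row player gets 14 (best alternative 7); the column player gets 10 (best alternative 6). Neither deviates — NE.
(Middle, Q): the row player gets 8 (best alternative 7); the column player gets 13 (best alternative 6). Neither deviates — NE.
(Top, Q) is not a NE: the row player would switch to Middle (8 > 7).
No other cell survives both best-response checks, so there are 2 pure NE.

2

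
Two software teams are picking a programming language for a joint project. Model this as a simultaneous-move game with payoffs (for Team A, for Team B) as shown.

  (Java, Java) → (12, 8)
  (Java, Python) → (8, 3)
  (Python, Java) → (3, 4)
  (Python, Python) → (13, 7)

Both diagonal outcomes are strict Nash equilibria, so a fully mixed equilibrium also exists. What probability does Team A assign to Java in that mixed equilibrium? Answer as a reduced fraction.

3/8

Team A's mix p on Java must make Team B indifferent between Java and Python.
Team B's payoff from Java: 8p + 4(1−p). From Python: 3p + 7(1−p).
Set equal: 5p = 3(1−p) → p = 3/8.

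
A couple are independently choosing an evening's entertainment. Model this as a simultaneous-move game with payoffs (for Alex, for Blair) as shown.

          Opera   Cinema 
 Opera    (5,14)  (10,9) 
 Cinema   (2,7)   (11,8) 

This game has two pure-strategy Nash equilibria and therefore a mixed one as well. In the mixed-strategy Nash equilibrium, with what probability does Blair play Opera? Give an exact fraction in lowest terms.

1/4

Blair's mix q on Opera must make Alex indifferent between Opera and Cinema.
Alex's payoff from Opera: 5q + 10(1−q). From Cinema: 2q + 11(1−q).
Set equal: 3q = 1(1−q) → q = 1/4.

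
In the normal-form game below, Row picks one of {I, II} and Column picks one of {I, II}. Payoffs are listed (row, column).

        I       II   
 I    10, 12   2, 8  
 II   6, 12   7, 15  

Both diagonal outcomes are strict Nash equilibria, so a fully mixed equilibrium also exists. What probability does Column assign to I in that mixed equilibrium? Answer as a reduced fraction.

Column's mix q on I must make Row indifferent between I and II.
Row's payoff from I: 10q + 2(1−q). From II: 6q + 7(1−q).
Set equal: 4q = 5(1−q) → q = 5/9.

5/9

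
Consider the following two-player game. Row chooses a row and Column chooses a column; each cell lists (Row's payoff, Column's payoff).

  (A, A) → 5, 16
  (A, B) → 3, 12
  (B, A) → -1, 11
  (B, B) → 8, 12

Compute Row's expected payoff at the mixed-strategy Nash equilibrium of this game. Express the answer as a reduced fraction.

43/11

Column mixes with probability q on A, chosen so Row is indifferent: 5q + 3(1−q) = (-1)q + 8(1−q) gives q = 5/11.
Row's expected payoff (from either row, since indifferent) is 5·5/11 + 3·6/11 = 43/11.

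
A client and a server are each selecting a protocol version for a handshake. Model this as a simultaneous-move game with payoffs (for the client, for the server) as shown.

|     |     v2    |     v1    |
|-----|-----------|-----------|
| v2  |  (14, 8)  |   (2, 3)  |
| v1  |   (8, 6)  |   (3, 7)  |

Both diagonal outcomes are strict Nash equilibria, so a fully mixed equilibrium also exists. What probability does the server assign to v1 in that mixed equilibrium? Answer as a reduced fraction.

6/7

The server's mix q on v2 must make the client indifferent between v2 and v1.
The client's payoff from v2: 14q + 2(1−q). From v1: 8q + 3(1−q).
Set equal: 6q = 1(1−q) → q = 1/7.
Probability on v1 is 1 − 1/7 = 6/7.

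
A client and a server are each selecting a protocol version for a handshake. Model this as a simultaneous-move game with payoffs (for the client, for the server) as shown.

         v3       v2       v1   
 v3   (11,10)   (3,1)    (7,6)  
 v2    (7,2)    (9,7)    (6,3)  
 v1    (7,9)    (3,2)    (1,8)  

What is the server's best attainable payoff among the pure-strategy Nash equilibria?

10

Both v3 is a pure NE (the client: 11 ≥ 7; the server: 10 ≥ 6). The server gets 10.
Both v2 is a pure NE (the client: 9 ≥ 3; the server: 7 ≥ 3). The server gets 7.
Every other cell has a profitable deviation for at least one player. Highest of {10, 7} is 10.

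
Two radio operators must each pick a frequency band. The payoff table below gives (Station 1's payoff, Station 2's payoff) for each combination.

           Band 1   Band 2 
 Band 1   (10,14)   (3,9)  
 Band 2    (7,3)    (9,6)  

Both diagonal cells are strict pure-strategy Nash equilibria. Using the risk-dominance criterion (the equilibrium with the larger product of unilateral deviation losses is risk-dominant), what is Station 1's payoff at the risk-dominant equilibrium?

At both Band 1: Station 1 loses 10 − 7 = 3 by deviating; Station 2 loses 14 − 9 = 5. Product = 3·5 = 15.
At both Band 2: Station 1 loses 9 − 3 = 6 by deviating; Station 2 loses 6 − 3 = 3. Product = 6·3 = 18.
18 > 15, so both Band 2 is risk-dominant. Station 1's payoff there is 9.

9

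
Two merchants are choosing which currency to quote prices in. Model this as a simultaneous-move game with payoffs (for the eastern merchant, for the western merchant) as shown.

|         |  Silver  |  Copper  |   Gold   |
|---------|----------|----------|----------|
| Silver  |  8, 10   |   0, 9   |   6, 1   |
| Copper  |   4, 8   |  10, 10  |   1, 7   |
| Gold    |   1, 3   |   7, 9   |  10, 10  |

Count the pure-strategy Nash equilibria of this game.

3

Both Silver: the eastern merchant gets 8 (best alternative 4); the western merchant gets 10 (best alternative 9). Neither deviates — NE.
Both Copper: the eastern merchant gets 10 (best alternative 7); the western merchant gets 10 (best alternative 8). Neither deviates — NE.
Both Gold: the eastern merchant gets 10 (best alternative 6); the western merchant gets 10 (best alternative 9). Neither deviates — NE.
(Gold, Copper) is not a NE: the eastern merchant would switch to Copper (10 > 7).
No other cell survives both best-response checks, so there are 3 pure NE.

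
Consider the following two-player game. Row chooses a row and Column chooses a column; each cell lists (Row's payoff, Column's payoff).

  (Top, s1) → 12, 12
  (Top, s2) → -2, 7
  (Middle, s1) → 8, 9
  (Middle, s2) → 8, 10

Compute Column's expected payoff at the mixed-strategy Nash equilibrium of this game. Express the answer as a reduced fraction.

Row mixes with probability p on Top, chosen so Column is indifferent: 12p + 9(1−p) = 7p + 10(1−p) gives p = 1/6.
Column's expected payoff is 12·1/6 + 9·5/6 = 19/2.

19/2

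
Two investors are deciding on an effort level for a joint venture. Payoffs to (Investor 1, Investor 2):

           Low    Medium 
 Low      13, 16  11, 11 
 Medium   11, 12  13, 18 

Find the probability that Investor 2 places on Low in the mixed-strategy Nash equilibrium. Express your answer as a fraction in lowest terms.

Investor 2's mix q on Low must make Investor 1 indifferent between Low and Medium.
Investor 1's payoff from Low: 13q + 11(1−q). From Medium: 11q + 13(1−q).
Set equal: 2q = 2(1−q) → q = 2/4 = 1/2.

1/2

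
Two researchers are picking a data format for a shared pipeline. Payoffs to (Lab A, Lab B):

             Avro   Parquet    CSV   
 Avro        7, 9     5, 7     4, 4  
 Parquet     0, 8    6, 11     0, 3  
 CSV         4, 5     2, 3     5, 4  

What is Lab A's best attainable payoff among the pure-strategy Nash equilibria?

Both Avro is a pure NE (Lab A: 7 ≥ 4; Lab B: 9 ≥ 7). Lab A gets 7.
Both Parquet is a pure NE (Lab A: 6 ≥ 5; Lab B: 11 ≥ 8). Lab A gets 6.
Every other cell has a profitable deviation for at least one player. Highest of {7, 6} is 7.

7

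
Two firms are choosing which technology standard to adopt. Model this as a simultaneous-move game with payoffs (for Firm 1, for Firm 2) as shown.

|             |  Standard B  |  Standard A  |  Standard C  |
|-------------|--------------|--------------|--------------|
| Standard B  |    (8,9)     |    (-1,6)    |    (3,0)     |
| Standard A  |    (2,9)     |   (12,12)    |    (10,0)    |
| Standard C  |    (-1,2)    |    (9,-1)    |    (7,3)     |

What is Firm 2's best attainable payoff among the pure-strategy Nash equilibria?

Both Standard B is a pure NE (Firm 1: 8 ≥ 2; Firm 2: 9 ≥ 6). Firm 2 gets 9.
Both Standard A is a pure NE (Firm 1: 12 ≥ 9; Firm 2: 12 ≥ 9). Firm 2 gets 12.
Every other cell has a profitable deviation for at least one player. Highest of {9, 12} is 12.

12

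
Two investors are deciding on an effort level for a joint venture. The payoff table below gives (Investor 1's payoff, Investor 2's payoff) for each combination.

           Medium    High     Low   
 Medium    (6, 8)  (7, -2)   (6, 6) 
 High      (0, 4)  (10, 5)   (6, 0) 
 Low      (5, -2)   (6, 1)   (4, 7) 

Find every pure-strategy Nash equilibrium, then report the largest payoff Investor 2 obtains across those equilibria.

8

Both Medium is a pure NE (Investor 1: 6 ≥ 5; Investor 2: 8 ≥ 6). Investor 2 gets 8.
Both High is a pure NE (Investor 1: 10 ≥ 7; Investor 2: 5 ≥ 4). Investor 2 gets 5.
Every other cell has a profitable deviation for at least one player. Highest of {8, 5} is 8.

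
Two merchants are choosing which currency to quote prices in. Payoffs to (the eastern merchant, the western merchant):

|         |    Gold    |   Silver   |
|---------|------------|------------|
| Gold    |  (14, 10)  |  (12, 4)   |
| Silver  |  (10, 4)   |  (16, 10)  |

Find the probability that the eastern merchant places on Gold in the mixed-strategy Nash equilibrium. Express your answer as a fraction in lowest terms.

1/2

The eastern merchant's mix p on Gold must make the western merchant indifferent between Gold and Silver.
The western merchant's payoff from Gold: 10p + 4(1−p). From Silver: 4p + 10(1−p).
Set equal: 6p = 6(1−p) → p = 6/12 = 1/2.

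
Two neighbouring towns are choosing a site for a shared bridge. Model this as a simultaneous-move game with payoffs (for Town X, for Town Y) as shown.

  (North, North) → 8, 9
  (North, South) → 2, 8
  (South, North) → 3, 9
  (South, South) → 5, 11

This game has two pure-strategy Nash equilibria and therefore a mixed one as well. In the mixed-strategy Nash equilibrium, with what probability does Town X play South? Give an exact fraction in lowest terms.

Town X's mix p on North must make Town Y indifferent between North and South.
Town Y's payoff from North: 9p + 9(1−p). From South: 8p + 11(1−p).
Set equal: 1p = 2(1−p) → p = 2/3.
Probability on South is 1 − 2/3 = 1/3.

1/3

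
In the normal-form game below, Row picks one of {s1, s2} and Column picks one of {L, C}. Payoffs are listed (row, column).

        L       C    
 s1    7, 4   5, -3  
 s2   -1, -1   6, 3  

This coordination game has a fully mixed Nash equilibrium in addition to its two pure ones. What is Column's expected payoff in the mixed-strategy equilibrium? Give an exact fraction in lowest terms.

Row mixes with probability p on s1, chosen so Column is indifferent: 4p + (-1)(1−p) = (-3)p + 3(1−p) gives p = 4/11.
Column's expected payoff is 4·4/11 + (-1)·7/11 = 9/11.

9/11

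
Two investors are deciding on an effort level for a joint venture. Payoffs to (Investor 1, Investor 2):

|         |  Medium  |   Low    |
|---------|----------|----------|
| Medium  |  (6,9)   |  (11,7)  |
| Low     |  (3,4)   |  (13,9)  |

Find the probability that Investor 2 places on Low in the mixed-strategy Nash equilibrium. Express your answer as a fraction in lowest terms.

3/5

Investor 2's mix q on Medium must make Investor 1 indifferent between Medium and Low.
Investor 1's payoff from Medium: 6q + 11(1−q). From Low: 3q + 13(1−q).
Set equal: 3q = 2(1−q) → q = 2/5.
Probability on Low is 1 − 2/5 = 3/5.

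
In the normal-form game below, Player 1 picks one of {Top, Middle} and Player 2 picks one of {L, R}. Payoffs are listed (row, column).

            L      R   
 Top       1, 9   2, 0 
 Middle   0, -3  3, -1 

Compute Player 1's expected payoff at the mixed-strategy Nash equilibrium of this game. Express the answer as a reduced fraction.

3/2

Player 2 mixes with probability q on L, chosen so Player 1 is indifferent: 1q + 2(1−q) = 0q + 3(1−q) gives q = 1/2.
Player 1's expected payoff (from either row, since indifferent) is 1·1/2 + 2·1/2 = 3/2.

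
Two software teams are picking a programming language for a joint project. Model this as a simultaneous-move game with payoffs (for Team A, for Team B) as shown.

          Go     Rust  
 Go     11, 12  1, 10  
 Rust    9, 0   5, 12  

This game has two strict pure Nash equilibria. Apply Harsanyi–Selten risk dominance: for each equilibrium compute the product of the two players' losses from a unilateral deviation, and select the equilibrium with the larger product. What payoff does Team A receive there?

5

At both Go: Team A loses 11 − 9 = 2 by deviating; Team B loses 12 − 10 = 2. Product = 2·2 = 4.
At both Rust: Team A loses 5 − 1 = 4 by deviating; Team B loses 12 − 0 = 12. Product = 4·12 = 48.
48 > 4, so both Rust is risk-dominant. Team A's payoff there is 5.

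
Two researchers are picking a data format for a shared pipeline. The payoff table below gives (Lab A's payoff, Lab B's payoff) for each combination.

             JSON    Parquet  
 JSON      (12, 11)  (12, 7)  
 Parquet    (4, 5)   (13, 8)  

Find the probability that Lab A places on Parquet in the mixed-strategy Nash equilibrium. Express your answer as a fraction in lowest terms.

Lab A's mix p on JSON must make Lab B indifferent between JSON and Parquet.
Lab B's payoff from JSON: 11p + 5(1−p). From Parquet: 7p + 8(1−p).
Set equal: 4p = 3(1−p) → p = 3/7.
Probability on Parquet is 1 − 3/7 = 4/7.

4/7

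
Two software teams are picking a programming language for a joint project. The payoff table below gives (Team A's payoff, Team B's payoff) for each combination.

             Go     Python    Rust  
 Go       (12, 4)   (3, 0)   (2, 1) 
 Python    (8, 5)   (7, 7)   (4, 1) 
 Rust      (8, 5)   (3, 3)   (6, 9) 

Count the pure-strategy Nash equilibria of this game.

3

Both Go: Team A gets 12 (best alternative 8); Team B gets 4 (best alternative 1). Neither deviates — NE.
Both Python: Team A gets 7 (best alternative 3); Team B gets 7 (best alternative 5). Neither deviates — NE.
Both Rust: Team A gets 6 (best alternative 4); Team B gets 9 (best alternative 5). Neither deviates — NE.
(Rust, Python) is not a NE: Team A would switch to Python (7 > 3).
No other cell survives both best-response checks, so there are 3 pure NE.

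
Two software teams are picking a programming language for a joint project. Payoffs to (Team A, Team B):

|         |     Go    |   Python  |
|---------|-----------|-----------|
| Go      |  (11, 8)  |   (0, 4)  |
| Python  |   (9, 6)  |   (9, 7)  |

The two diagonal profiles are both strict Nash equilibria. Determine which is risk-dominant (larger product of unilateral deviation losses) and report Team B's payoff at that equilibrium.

At both Go: Team A loses 11 − 9 = 2 by deviating; Team B loses 8 − 4 = 4. Product = 2·4 = 8.
At both Python: Team A loses 9 − 0 = 9 by deviating; Team B loses 7 − 6 = 1. Product = 9·1 = 9.
9 > 8, so both Python is risk-dominant. Team B's payoff there is 7.

7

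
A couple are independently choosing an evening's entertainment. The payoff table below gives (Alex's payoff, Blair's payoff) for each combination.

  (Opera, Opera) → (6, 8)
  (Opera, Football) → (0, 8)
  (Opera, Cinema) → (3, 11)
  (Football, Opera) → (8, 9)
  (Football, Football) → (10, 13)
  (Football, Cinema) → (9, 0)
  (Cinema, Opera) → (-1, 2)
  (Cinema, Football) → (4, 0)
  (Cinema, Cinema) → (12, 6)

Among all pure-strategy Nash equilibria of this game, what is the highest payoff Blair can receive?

Both Football is a pure NE (Alex: 10 ≥ 4; Blair: 13 ≥ 9). Blair gets 13.
Both Cinema is a pure NE (Alex: 12 ≥ 9; Blair: 6 ≥ 2). Blair gets 6.
Every other cell has a profitable deviation for at least one player. Highest of {13, 6} is 13.

13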